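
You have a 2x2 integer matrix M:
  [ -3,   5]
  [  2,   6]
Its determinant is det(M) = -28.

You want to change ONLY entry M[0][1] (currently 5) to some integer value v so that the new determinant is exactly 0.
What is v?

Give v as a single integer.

Answer: -9

Derivation:
det is linear in entry M[0][1]: det = old_det + (v - 5) * C_01
Cofactor C_01 = -2
Want det = 0: -28 + (v - 5) * -2 = 0
  (v - 5) = 28 / -2 = -14
  v = 5 + (-14) = -9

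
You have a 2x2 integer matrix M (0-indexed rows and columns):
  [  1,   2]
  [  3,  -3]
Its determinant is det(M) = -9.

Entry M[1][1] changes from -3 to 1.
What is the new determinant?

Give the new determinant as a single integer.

det is linear in row 1: changing M[1][1] by delta changes det by delta * cofactor(1,1).
Cofactor C_11 = (-1)^(1+1) * minor(1,1) = 1
Entry delta = 1 - -3 = 4
Det delta = 4 * 1 = 4
New det = -9 + 4 = -5

Answer: -5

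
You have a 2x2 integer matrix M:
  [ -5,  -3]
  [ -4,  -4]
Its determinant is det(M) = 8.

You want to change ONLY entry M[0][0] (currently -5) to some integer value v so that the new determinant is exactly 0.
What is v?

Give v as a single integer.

Answer: -3

Derivation:
det is linear in entry M[0][0]: det = old_det + (v - -5) * C_00
Cofactor C_00 = -4
Want det = 0: 8 + (v - -5) * -4 = 0
  (v - -5) = -8 / -4 = 2
  v = -5 + (2) = -3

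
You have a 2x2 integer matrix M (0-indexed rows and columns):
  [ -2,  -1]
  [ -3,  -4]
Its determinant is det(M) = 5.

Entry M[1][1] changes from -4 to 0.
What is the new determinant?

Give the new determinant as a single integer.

Answer: -3

Derivation:
det is linear in row 1: changing M[1][1] by delta changes det by delta * cofactor(1,1).
Cofactor C_11 = (-1)^(1+1) * minor(1,1) = -2
Entry delta = 0 - -4 = 4
Det delta = 4 * -2 = -8
New det = 5 + -8 = -3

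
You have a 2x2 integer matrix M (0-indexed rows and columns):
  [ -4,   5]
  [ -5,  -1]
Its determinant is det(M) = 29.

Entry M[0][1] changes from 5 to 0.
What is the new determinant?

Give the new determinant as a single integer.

det is linear in row 0: changing M[0][1] by delta changes det by delta * cofactor(0,1).
Cofactor C_01 = (-1)^(0+1) * minor(0,1) = 5
Entry delta = 0 - 5 = -5
Det delta = -5 * 5 = -25
New det = 29 + -25 = 4

Answer: 4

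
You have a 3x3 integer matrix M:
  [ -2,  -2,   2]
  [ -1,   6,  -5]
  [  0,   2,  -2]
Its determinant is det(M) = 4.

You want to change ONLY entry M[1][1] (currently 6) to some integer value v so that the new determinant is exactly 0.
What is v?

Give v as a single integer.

det is linear in entry M[1][1]: det = old_det + (v - 6) * C_11
Cofactor C_11 = 4
Want det = 0: 4 + (v - 6) * 4 = 0
  (v - 6) = -4 / 4 = -1
  v = 6 + (-1) = 5

Answer: 5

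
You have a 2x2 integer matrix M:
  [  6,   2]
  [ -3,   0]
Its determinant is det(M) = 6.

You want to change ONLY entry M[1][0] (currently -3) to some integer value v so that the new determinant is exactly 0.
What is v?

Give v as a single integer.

det is linear in entry M[1][0]: det = old_det + (v - -3) * C_10
Cofactor C_10 = -2
Want det = 0: 6 + (v - -3) * -2 = 0
  (v - -3) = -6 / -2 = 3
  v = -3 + (3) = 0

Answer: 0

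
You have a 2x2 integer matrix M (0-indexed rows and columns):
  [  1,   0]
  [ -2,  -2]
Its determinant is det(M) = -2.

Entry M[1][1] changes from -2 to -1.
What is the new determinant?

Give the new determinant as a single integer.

det is linear in row 1: changing M[1][1] by delta changes det by delta * cofactor(1,1).
Cofactor C_11 = (-1)^(1+1) * minor(1,1) = 1
Entry delta = -1 - -2 = 1
Det delta = 1 * 1 = 1
New det = -2 + 1 = -1

Answer: -1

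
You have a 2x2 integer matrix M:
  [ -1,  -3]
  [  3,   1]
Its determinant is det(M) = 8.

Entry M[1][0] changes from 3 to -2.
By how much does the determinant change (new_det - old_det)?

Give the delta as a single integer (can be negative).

Cofactor C_10 = 3
Entry delta = -2 - 3 = -5
Det delta = entry_delta * cofactor = -5 * 3 = -15

Answer: -15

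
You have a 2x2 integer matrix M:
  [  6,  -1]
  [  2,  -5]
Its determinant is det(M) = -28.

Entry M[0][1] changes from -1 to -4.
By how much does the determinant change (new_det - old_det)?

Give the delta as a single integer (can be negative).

Answer: 6

Derivation:
Cofactor C_01 = -2
Entry delta = -4 - -1 = -3
Det delta = entry_delta * cofactor = -3 * -2 = 6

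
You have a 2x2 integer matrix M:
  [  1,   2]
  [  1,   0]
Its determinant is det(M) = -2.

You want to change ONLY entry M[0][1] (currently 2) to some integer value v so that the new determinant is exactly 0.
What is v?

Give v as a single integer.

Answer: 0

Derivation:
det is linear in entry M[0][1]: det = old_det + (v - 2) * C_01
Cofactor C_01 = -1
Want det = 0: -2 + (v - 2) * -1 = 0
  (v - 2) = 2 / -1 = -2
  v = 2 + (-2) = 0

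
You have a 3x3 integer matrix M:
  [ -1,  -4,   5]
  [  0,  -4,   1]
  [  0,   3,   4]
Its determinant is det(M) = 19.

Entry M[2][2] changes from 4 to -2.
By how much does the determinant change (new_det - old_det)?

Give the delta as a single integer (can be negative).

Cofactor C_22 = 4
Entry delta = -2 - 4 = -6
Det delta = entry_delta * cofactor = -6 * 4 = -24

Answer: -24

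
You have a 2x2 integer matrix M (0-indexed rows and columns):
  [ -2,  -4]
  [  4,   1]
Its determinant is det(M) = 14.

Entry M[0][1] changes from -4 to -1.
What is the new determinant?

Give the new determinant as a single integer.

det is linear in row 0: changing M[0][1] by delta changes det by delta * cofactor(0,1).
Cofactor C_01 = (-1)^(0+1) * minor(0,1) = -4
Entry delta = -1 - -4 = 3
Det delta = 3 * -4 = -12
New det = 14 + -12 = 2

Answer: 2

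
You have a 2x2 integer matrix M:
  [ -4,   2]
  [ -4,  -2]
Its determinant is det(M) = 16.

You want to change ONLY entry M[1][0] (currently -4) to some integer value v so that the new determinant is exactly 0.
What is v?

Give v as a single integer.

det is linear in entry M[1][0]: det = old_det + (v - -4) * C_10
Cofactor C_10 = -2
Want det = 0: 16 + (v - -4) * -2 = 0
  (v - -4) = -16 / -2 = 8
  v = -4 + (8) = 4

Answer: 4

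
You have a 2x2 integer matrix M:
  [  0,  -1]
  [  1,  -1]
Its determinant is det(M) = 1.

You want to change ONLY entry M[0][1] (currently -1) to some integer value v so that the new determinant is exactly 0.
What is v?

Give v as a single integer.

det is linear in entry M[0][1]: det = old_det + (v - -1) * C_01
Cofactor C_01 = -1
Want det = 0: 1 + (v - -1) * -1 = 0
  (v - -1) = -1 / -1 = 1
  v = -1 + (1) = 0

Answer: 0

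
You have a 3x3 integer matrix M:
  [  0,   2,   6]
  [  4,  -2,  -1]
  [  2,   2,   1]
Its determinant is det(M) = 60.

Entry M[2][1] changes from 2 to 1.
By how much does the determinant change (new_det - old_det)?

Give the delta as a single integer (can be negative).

Cofactor C_21 = 24
Entry delta = 1 - 2 = -1
Det delta = entry_delta * cofactor = -1 * 24 = -24

Answer: -24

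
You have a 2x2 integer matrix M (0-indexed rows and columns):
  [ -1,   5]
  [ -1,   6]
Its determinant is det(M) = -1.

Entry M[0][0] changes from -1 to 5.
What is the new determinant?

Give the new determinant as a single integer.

det is linear in row 0: changing M[0][0] by delta changes det by delta * cofactor(0,0).
Cofactor C_00 = (-1)^(0+0) * minor(0,0) = 6
Entry delta = 5 - -1 = 6
Det delta = 6 * 6 = 36
New det = -1 + 36 = 35

Answer: 35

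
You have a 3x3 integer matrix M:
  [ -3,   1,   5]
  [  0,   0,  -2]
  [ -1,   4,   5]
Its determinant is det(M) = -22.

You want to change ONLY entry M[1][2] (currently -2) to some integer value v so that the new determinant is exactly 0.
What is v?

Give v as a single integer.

Answer: 0

Derivation:
det is linear in entry M[1][2]: det = old_det + (v - -2) * C_12
Cofactor C_12 = 11
Want det = 0: -22 + (v - -2) * 11 = 0
  (v - -2) = 22 / 11 = 2
  v = -2 + (2) = 0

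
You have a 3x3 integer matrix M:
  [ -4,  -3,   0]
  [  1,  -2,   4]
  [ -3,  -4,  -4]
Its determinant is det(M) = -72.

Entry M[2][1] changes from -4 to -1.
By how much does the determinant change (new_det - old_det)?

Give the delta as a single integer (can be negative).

Answer: 48

Derivation:
Cofactor C_21 = 16
Entry delta = -1 - -4 = 3
Det delta = entry_delta * cofactor = 3 * 16 = 48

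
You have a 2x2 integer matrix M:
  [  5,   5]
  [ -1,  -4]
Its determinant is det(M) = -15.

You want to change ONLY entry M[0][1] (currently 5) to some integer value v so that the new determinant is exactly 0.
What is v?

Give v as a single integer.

det is linear in entry M[0][1]: det = old_det + (v - 5) * C_01
Cofactor C_01 = 1
Want det = 0: -15 + (v - 5) * 1 = 0
  (v - 5) = 15 / 1 = 15
  v = 5 + (15) = 20

Answer: 20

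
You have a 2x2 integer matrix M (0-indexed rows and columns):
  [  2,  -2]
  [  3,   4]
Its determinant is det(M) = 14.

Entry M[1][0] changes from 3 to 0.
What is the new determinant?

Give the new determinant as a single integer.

Answer: 8

Derivation:
det is linear in row 1: changing M[1][0] by delta changes det by delta * cofactor(1,0).
Cofactor C_10 = (-1)^(1+0) * minor(1,0) = 2
Entry delta = 0 - 3 = -3
Det delta = -3 * 2 = -6
New det = 14 + -6 = 8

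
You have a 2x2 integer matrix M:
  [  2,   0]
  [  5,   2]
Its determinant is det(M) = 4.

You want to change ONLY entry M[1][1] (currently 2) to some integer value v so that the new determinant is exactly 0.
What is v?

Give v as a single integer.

det is linear in entry M[1][1]: det = old_det + (v - 2) * C_11
Cofactor C_11 = 2
Want det = 0: 4 + (v - 2) * 2 = 0
  (v - 2) = -4 / 2 = -2
  v = 2 + (-2) = 0

Answer: 0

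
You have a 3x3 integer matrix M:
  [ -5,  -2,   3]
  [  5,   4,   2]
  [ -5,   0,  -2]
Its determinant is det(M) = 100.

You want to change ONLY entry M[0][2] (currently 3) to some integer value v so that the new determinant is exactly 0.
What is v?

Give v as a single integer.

Answer: -2

Derivation:
det is linear in entry M[0][2]: det = old_det + (v - 3) * C_02
Cofactor C_02 = 20
Want det = 0: 100 + (v - 3) * 20 = 0
  (v - 3) = -100 / 20 = -5
  v = 3 + (-5) = -2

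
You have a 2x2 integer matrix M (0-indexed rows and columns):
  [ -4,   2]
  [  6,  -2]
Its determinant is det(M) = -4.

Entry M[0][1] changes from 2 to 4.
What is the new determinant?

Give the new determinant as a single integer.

det is linear in row 0: changing M[0][1] by delta changes det by delta * cofactor(0,1).
Cofactor C_01 = (-1)^(0+1) * minor(0,1) = -6
Entry delta = 4 - 2 = 2
Det delta = 2 * -6 = -12
New det = -4 + -12 = -16

Answer: -16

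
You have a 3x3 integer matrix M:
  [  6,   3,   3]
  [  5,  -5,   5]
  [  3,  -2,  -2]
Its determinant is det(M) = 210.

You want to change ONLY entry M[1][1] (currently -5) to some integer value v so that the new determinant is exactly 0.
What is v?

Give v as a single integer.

Answer: 5

Derivation:
det is linear in entry M[1][1]: det = old_det + (v - -5) * C_11
Cofactor C_11 = -21
Want det = 0: 210 + (v - -5) * -21 = 0
  (v - -5) = -210 / -21 = 10
  v = -5 + (10) = 5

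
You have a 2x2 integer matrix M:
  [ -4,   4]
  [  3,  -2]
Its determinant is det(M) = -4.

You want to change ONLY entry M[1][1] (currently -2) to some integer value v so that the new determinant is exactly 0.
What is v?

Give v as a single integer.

det is linear in entry M[1][1]: det = old_det + (v - -2) * C_11
Cofactor C_11 = -4
Want det = 0: -4 + (v - -2) * -4 = 0
  (v - -2) = 4 / -4 = -1
  v = -2 + (-1) = -3

Answer: -3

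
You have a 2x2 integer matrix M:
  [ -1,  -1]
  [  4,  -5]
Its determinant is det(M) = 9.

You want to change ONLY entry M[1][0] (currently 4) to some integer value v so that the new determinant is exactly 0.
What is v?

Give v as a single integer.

Answer: -5

Derivation:
det is linear in entry M[1][0]: det = old_det + (v - 4) * C_10
Cofactor C_10 = 1
Want det = 0: 9 + (v - 4) * 1 = 0
  (v - 4) = -9 / 1 = -9
  v = 4 + (-9) = -5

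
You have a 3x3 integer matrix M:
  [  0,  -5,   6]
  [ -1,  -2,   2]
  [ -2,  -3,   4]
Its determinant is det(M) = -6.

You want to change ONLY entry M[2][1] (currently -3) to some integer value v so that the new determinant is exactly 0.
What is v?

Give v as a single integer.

Answer: -4

Derivation:
det is linear in entry M[2][1]: det = old_det + (v - -3) * C_21
Cofactor C_21 = -6
Want det = 0: -6 + (v - -3) * -6 = 0
  (v - -3) = 6 / -6 = -1
  v = -3 + (-1) = -4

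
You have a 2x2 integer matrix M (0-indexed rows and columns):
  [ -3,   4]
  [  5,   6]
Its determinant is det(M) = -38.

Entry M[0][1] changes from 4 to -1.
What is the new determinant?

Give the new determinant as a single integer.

Answer: -13

Derivation:
det is linear in row 0: changing M[0][1] by delta changes det by delta * cofactor(0,1).
Cofactor C_01 = (-1)^(0+1) * minor(0,1) = -5
Entry delta = -1 - 4 = -5
Det delta = -5 * -5 = 25
New det = -38 + 25 = -13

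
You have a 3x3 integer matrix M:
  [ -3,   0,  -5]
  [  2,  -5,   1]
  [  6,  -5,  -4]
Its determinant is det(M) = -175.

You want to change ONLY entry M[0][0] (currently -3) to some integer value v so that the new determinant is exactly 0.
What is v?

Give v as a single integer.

det is linear in entry M[0][0]: det = old_det + (v - -3) * C_00
Cofactor C_00 = 25
Want det = 0: -175 + (v - -3) * 25 = 0
  (v - -3) = 175 / 25 = 7
  v = -3 + (7) = 4

Answer: 4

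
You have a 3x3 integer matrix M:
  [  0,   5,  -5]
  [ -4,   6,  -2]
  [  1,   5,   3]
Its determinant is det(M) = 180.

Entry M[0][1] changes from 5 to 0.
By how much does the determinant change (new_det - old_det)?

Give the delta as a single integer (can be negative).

Answer: -50

Derivation:
Cofactor C_01 = 10
Entry delta = 0 - 5 = -5
Det delta = entry_delta * cofactor = -5 * 10 = -50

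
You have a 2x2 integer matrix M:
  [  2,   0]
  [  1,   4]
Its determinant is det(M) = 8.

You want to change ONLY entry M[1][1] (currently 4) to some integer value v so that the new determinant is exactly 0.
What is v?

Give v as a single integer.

Answer: 0

Derivation:
det is linear in entry M[1][1]: det = old_det + (v - 4) * C_11
Cofactor C_11 = 2
Want det = 0: 8 + (v - 4) * 2 = 0
  (v - 4) = -8 / 2 = -4
  v = 4 + (-4) = 0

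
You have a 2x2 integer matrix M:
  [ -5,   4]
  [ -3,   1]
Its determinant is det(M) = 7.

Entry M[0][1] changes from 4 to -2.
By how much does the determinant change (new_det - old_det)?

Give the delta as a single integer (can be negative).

Answer: -18

Derivation:
Cofactor C_01 = 3
Entry delta = -2 - 4 = -6
Det delta = entry_delta * cofactor = -6 * 3 = -18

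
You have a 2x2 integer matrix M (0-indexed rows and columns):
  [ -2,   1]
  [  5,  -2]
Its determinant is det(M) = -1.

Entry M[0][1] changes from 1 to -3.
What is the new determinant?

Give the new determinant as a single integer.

det is linear in row 0: changing M[0][1] by delta changes det by delta * cofactor(0,1).
Cofactor C_01 = (-1)^(0+1) * minor(0,1) = -5
Entry delta = -3 - 1 = -4
Det delta = -4 * -5 = 20
New det = -1 + 20 = 19

Answer: 19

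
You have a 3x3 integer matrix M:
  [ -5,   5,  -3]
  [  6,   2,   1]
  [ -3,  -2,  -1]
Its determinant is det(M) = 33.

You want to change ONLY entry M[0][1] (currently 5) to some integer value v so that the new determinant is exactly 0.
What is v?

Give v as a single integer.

det is linear in entry M[0][1]: det = old_det + (v - 5) * C_01
Cofactor C_01 = 3
Want det = 0: 33 + (v - 5) * 3 = 0
  (v - 5) = -33 / 3 = -11
  v = 5 + (-11) = -6

Answer: -6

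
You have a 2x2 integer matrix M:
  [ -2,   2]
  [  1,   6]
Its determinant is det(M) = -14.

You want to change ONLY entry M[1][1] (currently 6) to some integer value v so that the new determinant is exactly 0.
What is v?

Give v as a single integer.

det is linear in entry M[1][1]: det = old_det + (v - 6) * C_11
Cofactor C_11 = -2
Want det = 0: -14 + (v - 6) * -2 = 0
  (v - 6) = 14 / -2 = -7
  v = 6 + (-7) = -1

Answer: -1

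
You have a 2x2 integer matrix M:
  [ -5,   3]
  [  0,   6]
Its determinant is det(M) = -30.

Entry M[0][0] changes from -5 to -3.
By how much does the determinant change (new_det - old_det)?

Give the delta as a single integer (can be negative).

Answer: 12

Derivation:
Cofactor C_00 = 6
Entry delta = -3 - -5 = 2
Det delta = entry_delta * cofactor = 2 * 6 = 12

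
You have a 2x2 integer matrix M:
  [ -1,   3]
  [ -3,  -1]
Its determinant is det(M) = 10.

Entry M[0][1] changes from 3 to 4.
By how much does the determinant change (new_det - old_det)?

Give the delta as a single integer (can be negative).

Cofactor C_01 = 3
Entry delta = 4 - 3 = 1
Det delta = entry_delta * cofactor = 1 * 3 = 3

Answer: 3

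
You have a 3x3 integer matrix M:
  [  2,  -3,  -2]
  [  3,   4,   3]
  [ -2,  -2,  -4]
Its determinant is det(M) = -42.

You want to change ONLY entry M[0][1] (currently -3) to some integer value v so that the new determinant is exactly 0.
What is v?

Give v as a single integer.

Answer: 4

Derivation:
det is linear in entry M[0][1]: det = old_det + (v - -3) * C_01
Cofactor C_01 = 6
Want det = 0: -42 + (v - -3) * 6 = 0
  (v - -3) = 42 / 6 = 7
  v = -3 + (7) = 4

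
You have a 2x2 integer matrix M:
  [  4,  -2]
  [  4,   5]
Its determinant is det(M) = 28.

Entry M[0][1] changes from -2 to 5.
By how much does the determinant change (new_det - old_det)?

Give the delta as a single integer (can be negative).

Answer: -28

Derivation:
Cofactor C_01 = -4
Entry delta = 5 - -2 = 7
Det delta = entry_delta * cofactor = 7 * -4 = -28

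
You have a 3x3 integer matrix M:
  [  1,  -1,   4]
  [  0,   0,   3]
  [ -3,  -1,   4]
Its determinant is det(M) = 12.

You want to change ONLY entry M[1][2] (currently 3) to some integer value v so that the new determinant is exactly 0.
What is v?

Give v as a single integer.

det is linear in entry M[1][2]: det = old_det + (v - 3) * C_12
Cofactor C_12 = 4
Want det = 0: 12 + (v - 3) * 4 = 0
  (v - 3) = -12 / 4 = -3
  v = 3 + (-3) = 0

Answer: 0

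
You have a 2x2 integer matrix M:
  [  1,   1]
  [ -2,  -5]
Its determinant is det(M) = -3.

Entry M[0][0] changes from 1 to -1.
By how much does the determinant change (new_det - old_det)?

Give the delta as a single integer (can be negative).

Answer: 10

Derivation:
Cofactor C_00 = -5
Entry delta = -1 - 1 = -2
Det delta = entry_delta * cofactor = -2 * -5 = 10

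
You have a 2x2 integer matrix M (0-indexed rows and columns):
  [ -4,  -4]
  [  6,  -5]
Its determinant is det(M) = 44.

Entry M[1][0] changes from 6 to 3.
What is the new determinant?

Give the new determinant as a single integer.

det is linear in row 1: changing M[1][0] by delta changes det by delta * cofactor(1,0).
Cofactor C_10 = (-1)^(1+0) * minor(1,0) = 4
Entry delta = 3 - 6 = -3
Det delta = -3 * 4 = -12
New det = 44 + -12 = 32

Answer: 32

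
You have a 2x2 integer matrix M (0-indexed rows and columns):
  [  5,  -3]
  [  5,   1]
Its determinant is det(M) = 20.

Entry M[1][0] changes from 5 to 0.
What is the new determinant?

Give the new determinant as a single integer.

det is linear in row 1: changing M[1][0] by delta changes det by delta * cofactor(1,0).
Cofactor C_10 = (-1)^(1+0) * minor(1,0) = 3
Entry delta = 0 - 5 = -5
Det delta = -5 * 3 = -15
New det = 20 + -15 = 5

Answer: 5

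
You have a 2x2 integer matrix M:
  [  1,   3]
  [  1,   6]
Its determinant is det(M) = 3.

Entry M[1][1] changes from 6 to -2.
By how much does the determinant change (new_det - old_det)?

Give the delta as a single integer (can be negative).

Answer: -8

Derivation:
Cofactor C_11 = 1
Entry delta = -2 - 6 = -8
Det delta = entry_delta * cofactor = -8 * 1 = -8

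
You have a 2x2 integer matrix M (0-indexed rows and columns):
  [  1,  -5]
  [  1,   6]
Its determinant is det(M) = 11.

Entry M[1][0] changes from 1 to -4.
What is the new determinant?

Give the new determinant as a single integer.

Answer: -14

Derivation:
det is linear in row 1: changing M[1][0] by delta changes det by delta * cofactor(1,0).
Cofactor C_10 = (-1)^(1+0) * minor(1,0) = 5
Entry delta = -4 - 1 = -5
Det delta = -5 * 5 = -25
New det = 11 + -25 = -14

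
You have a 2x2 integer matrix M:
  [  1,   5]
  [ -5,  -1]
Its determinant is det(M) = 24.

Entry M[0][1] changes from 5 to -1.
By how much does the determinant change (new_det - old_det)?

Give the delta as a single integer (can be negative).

Cofactor C_01 = 5
Entry delta = -1 - 5 = -6
Det delta = entry_delta * cofactor = -6 * 5 = -30

Answer: -30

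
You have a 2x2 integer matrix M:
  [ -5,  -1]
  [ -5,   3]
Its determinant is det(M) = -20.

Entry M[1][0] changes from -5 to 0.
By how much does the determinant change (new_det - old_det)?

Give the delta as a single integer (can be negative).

Cofactor C_10 = 1
Entry delta = 0 - -5 = 5
Det delta = entry_delta * cofactor = 5 * 1 = 5

Answer: 5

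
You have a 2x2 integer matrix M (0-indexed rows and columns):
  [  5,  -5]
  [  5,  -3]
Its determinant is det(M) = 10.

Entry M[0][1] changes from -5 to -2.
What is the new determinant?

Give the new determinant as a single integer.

Answer: -5

Derivation:
det is linear in row 0: changing M[0][1] by delta changes det by delta * cofactor(0,1).
Cofactor C_01 = (-1)^(0+1) * minor(0,1) = -5
Entry delta = -2 - -5 = 3
Det delta = 3 * -5 = -15
New det = 10 + -15 = -5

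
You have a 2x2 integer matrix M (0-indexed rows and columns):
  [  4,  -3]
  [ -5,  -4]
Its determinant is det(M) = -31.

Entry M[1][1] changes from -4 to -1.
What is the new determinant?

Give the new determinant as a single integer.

det is linear in row 1: changing M[1][1] by delta changes det by delta * cofactor(1,1).
Cofactor C_11 = (-1)^(1+1) * minor(1,1) = 4
Entry delta = -1 - -4 = 3
Det delta = 3 * 4 = 12
New det = -31 + 12 = -19

Answer: -19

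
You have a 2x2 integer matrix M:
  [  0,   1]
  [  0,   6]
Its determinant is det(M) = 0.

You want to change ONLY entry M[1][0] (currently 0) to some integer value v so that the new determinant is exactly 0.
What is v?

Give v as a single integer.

Answer: 0

Derivation:
det is linear in entry M[1][0]: det = old_det + (v - 0) * C_10
Cofactor C_10 = -1
Want det = 0: 0 + (v - 0) * -1 = 0
  (v - 0) = 0 / -1 = 0
  v = 0 + (0) = 0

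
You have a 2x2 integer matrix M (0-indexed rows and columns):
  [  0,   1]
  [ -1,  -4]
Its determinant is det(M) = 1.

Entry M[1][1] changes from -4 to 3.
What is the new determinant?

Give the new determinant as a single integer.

Answer: 1

Derivation:
det is linear in row 1: changing M[1][1] by delta changes det by delta * cofactor(1,1).
Cofactor C_11 = (-1)^(1+1) * minor(1,1) = 0
Entry delta = 3 - -4 = 7
Det delta = 7 * 0 = 0
New det = 1 + 0 = 1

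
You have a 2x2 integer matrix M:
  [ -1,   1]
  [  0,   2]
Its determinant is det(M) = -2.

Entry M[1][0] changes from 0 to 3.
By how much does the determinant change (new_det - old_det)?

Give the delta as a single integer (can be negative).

Answer: -3

Derivation:
Cofactor C_10 = -1
Entry delta = 3 - 0 = 3
Det delta = entry_delta * cofactor = 3 * -1 = -3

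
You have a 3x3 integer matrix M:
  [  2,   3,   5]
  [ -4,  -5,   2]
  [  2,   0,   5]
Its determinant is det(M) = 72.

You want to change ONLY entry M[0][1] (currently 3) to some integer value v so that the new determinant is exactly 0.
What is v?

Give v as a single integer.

Answer: 0

Derivation:
det is linear in entry M[0][1]: det = old_det + (v - 3) * C_01
Cofactor C_01 = 24
Want det = 0: 72 + (v - 3) * 24 = 0
  (v - 3) = -72 / 24 = -3
  v = 3 + (-3) = 0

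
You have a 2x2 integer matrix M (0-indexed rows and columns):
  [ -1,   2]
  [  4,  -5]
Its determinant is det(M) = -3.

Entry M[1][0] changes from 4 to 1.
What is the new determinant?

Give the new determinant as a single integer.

Answer: 3

Derivation:
det is linear in row 1: changing M[1][0] by delta changes det by delta * cofactor(1,0).
Cofactor C_10 = (-1)^(1+0) * minor(1,0) = -2
Entry delta = 1 - 4 = -3
Det delta = -3 * -2 = 6
New det = -3 + 6 = 3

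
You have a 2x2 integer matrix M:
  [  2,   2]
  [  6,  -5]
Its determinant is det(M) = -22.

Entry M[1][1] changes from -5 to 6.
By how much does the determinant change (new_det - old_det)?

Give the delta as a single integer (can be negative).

Answer: 22

Derivation:
Cofactor C_11 = 2
Entry delta = 6 - -5 = 11
Det delta = entry_delta * cofactor = 11 * 2 = 22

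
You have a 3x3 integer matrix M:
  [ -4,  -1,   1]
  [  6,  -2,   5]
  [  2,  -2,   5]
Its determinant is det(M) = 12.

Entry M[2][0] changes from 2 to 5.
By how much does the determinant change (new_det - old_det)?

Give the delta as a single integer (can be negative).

Answer: -9

Derivation:
Cofactor C_20 = -3
Entry delta = 5 - 2 = 3
Det delta = entry_delta * cofactor = 3 * -3 = -9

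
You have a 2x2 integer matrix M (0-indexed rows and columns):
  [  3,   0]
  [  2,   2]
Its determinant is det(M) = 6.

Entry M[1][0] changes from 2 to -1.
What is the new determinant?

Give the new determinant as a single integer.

det is linear in row 1: changing M[1][0] by delta changes det by delta * cofactor(1,0).
Cofactor C_10 = (-1)^(1+0) * minor(1,0) = 0
Entry delta = -1 - 2 = -3
Det delta = -3 * 0 = 0
New det = 6 + 0 = 6

Answer: 6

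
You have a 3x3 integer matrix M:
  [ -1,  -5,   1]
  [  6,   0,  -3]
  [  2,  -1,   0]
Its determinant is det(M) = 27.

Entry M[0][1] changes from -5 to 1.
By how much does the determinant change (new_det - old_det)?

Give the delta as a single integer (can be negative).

Answer: -36

Derivation:
Cofactor C_01 = -6
Entry delta = 1 - -5 = 6
Det delta = entry_delta * cofactor = 6 * -6 = -36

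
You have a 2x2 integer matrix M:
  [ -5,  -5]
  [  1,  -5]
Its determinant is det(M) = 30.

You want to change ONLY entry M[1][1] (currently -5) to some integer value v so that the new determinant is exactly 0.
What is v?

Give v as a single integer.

det is linear in entry M[1][1]: det = old_det + (v - -5) * C_11
Cofactor C_11 = -5
Want det = 0: 30 + (v - -5) * -5 = 0
  (v - -5) = -30 / -5 = 6
  v = -5 + (6) = 1

Answer: 1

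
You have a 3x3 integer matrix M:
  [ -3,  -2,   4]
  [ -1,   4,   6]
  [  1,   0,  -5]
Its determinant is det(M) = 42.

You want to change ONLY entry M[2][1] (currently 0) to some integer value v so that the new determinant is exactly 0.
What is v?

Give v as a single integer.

det is linear in entry M[2][1]: det = old_det + (v - 0) * C_21
Cofactor C_21 = 14
Want det = 0: 42 + (v - 0) * 14 = 0
  (v - 0) = -42 / 14 = -3
  v = 0 + (-3) = -3

Answer: -3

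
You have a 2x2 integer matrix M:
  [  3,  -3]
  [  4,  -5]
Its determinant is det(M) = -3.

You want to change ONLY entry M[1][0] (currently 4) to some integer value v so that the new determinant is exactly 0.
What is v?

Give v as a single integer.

det is linear in entry M[1][0]: det = old_det + (v - 4) * C_10
Cofactor C_10 = 3
Want det = 0: -3 + (v - 4) * 3 = 0
  (v - 4) = 3 / 3 = 1
  v = 4 + (1) = 5

Answer: 5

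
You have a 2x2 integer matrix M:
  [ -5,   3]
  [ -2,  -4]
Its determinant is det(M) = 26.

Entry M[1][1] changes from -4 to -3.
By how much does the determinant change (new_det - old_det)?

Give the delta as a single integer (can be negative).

Cofactor C_11 = -5
Entry delta = -3 - -4 = 1
Det delta = entry_delta * cofactor = 1 * -5 = -5

Answer: -5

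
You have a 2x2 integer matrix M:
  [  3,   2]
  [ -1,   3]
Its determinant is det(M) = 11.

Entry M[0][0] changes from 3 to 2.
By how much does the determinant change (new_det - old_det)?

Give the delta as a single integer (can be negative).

Answer: -3

Derivation:
Cofactor C_00 = 3
Entry delta = 2 - 3 = -1
Det delta = entry_delta * cofactor = -1 * 3 = -3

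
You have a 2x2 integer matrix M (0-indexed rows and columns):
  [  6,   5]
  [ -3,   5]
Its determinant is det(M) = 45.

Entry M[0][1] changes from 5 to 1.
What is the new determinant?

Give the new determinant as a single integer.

det is linear in row 0: changing M[0][1] by delta changes det by delta * cofactor(0,1).
Cofactor C_01 = (-1)^(0+1) * minor(0,1) = 3
Entry delta = 1 - 5 = -4
Det delta = -4 * 3 = -12
New det = 45 + -12 = 33

Answer: 33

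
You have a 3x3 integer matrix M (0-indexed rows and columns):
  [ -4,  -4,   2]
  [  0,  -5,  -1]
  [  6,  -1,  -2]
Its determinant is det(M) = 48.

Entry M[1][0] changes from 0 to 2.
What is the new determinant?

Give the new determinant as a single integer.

Answer: 28

Derivation:
det is linear in row 1: changing M[1][0] by delta changes det by delta * cofactor(1,0).
Cofactor C_10 = (-1)^(1+0) * minor(1,0) = -10
Entry delta = 2 - 0 = 2
Det delta = 2 * -10 = -20
New det = 48 + -20 = 28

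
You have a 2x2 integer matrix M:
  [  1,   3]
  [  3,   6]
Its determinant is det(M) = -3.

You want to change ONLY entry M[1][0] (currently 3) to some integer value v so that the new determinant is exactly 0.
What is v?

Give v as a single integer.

Answer: 2

Derivation:
det is linear in entry M[1][0]: det = old_det + (v - 3) * C_10
Cofactor C_10 = -3
Want det = 0: -3 + (v - 3) * -3 = 0
  (v - 3) = 3 / -3 = -1
  v = 3 + (-1) = 2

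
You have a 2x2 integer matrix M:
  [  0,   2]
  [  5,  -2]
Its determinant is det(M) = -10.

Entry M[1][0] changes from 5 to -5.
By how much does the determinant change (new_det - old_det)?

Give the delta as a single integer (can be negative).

Cofactor C_10 = -2
Entry delta = -5 - 5 = -10
Det delta = entry_delta * cofactor = -10 * -2 = 20

Answer: 20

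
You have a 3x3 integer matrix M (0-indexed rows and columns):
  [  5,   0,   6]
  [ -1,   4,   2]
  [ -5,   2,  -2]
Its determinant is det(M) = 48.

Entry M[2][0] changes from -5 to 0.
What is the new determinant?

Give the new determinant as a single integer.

det is linear in row 2: changing M[2][0] by delta changes det by delta * cofactor(2,0).
Cofactor C_20 = (-1)^(2+0) * minor(2,0) = -24
Entry delta = 0 - -5 = 5
Det delta = 5 * -24 = -120
New det = 48 + -120 = -72

Answer: -72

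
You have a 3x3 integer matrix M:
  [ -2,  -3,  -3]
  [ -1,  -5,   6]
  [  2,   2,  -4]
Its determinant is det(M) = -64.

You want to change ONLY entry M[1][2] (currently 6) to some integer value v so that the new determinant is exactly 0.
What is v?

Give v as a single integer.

Answer: -26

Derivation:
det is linear in entry M[1][2]: det = old_det + (v - 6) * C_12
Cofactor C_12 = -2
Want det = 0: -64 + (v - 6) * -2 = 0
  (v - 6) = 64 / -2 = -32
  v = 6 + (-32) = -26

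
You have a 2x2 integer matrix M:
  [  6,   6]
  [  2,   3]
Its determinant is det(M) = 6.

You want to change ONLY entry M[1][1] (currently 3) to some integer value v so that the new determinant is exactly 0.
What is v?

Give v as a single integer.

Answer: 2

Derivation:
det is linear in entry M[1][1]: det = old_det + (v - 3) * C_11
Cofactor C_11 = 6
Want det = 0: 6 + (v - 3) * 6 = 0
  (v - 3) = -6 / 6 = -1
  v = 3 + (-1) = 2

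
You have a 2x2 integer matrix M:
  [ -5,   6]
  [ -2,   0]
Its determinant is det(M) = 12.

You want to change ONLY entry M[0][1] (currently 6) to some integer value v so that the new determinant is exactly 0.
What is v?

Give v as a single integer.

det is linear in entry M[0][1]: det = old_det + (v - 6) * C_01
Cofactor C_01 = 2
Want det = 0: 12 + (v - 6) * 2 = 0
  (v - 6) = -12 / 2 = -6
  v = 6 + (-6) = 0

Answer: 0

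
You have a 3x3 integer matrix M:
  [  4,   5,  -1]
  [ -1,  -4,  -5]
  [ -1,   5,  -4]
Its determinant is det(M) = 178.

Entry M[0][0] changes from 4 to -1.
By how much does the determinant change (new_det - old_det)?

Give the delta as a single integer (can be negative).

Answer: -205

Derivation:
Cofactor C_00 = 41
Entry delta = -1 - 4 = -5
Det delta = entry_delta * cofactor = -5 * 41 = -205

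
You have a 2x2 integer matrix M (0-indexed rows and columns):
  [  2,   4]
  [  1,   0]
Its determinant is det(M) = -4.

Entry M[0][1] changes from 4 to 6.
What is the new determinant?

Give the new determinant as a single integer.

Answer: -6

Derivation:
det is linear in row 0: changing M[0][1] by delta changes det by delta * cofactor(0,1).
Cofactor C_01 = (-1)^(0+1) * minor(0,1) = -1
Entry delta = 6 - 4 = 2
Det delta = 2 * -1 = -2
New det = -4 + -2 = -6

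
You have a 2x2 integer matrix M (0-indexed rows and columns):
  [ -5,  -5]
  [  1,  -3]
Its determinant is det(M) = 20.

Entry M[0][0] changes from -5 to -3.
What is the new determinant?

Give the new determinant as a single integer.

Answer: 14

Derivation:
det is linear in row 0: changing M[0][0] by delta changes det by delta * cofactor(0,0).
Cofactor C_00 = (-1)^(0+0) * minor(0,0) = -3
Entry delta = -3 - -5 = 2
Det delta = 2 * -3 = -6
New det = 20 + -6 = 14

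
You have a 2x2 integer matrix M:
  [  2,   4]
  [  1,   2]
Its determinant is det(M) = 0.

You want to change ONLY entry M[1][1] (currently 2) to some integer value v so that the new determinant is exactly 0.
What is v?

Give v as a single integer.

det is linear in entry M[1][1]: det = old_det + (v - 2) * C_11
Cofactor C_11 = 2
Want det = 0: 0 + (v - 2) * 2 = 0
  (v - 2) = 0 / 2 = 0
  v = 2 + (0) = 2

Answer: 2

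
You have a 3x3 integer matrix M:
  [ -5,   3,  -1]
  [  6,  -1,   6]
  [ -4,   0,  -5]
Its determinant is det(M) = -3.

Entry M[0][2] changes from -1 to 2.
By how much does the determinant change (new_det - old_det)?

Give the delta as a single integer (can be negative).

Cofactor C_02 = -4
Entry delta = 2 - -1 = 3
Det delta = entry_delta * cofactor = 3 * -4 = -12

Answer: -12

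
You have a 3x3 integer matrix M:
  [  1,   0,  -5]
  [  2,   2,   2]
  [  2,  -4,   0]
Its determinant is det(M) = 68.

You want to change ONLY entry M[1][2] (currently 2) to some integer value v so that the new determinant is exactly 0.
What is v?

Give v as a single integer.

Answer: -15

Derivation:
det is linear in entry M[1][2]: det = old_det + (v - 2) * C_12
Cofactor C_12 = 4
Want det = 0: 68 + (v - 2) * 4 = 0
  (v - 2) = -68 / 4 = -17
  v = 2 + (-17) = -15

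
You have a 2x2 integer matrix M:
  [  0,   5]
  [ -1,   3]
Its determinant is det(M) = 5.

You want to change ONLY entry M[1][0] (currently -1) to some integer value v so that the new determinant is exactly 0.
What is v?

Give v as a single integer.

det is linear in entry M[1][0]: det = old_det + (v - -1) * C_10
Cofactor C_10 = -5
Want det = 0: 5 + (v - -1) * -5 = 0
  (v - -1) = -5 / -5 = 1
  v = -1 + (1) = 0

Answer: 0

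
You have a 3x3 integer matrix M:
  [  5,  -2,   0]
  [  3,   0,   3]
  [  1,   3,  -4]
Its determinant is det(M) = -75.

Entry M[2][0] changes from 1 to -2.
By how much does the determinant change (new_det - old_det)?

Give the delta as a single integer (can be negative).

Cofactor C_20 = -6
Entry delta = -2 - 1 = -3
Det delta = entry_delta * cofactor = -3 * -6 = 18

Answer: 18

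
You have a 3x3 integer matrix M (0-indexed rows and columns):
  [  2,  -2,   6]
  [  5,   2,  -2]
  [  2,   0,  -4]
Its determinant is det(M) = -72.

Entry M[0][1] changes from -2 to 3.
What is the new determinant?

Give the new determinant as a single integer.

det is linear in row 0: changing M[0][1] by delta changes det by delta * cofactor(0,1).
Cofactor C_01 = (-1)^(0+1) * minor(0,1) = 16
Entry delta = 3 - -2 = 5
Det delta = 5 * 16 = 80
New det = -72 + 80 = 8

Answer: 8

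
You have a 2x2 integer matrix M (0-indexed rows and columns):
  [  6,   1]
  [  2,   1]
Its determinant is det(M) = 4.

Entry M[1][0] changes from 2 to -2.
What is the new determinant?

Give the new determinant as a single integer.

Answer: 8

Derivation:
det is linear in row 1: changing M[1][0] by delta changes det by delta * cofactor(1,0).
Cofactor C_10 = (-1)^(1+0) * minor(1,0) = -1
Entry delta = -2 - 2 = -4
Det delta = -4 * -1 = 4
New det = 4 + 4 = 8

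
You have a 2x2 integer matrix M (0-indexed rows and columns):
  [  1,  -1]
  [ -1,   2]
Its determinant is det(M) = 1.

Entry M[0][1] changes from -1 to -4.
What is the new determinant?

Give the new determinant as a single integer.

Answer: -2

Derivation:
det is linear in row 0: changing M[0][1] by delta changes det by delta * cofactor(0,1).
Cofactor C_01 = (-1)^(0+1) * minor(0,1) = 1
Entry delta = -4 - -1 = -3
Det delta = -3 * 1 = -3
New det = 1 + -3 = -2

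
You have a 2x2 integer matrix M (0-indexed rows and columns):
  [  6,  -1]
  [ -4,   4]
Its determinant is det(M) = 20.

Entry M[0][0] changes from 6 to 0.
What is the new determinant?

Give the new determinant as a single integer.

det is linear in row 0: changing M[0][0] by delta changes det by delta * cofactor(0,0).
Cofactor C_00 = (-1)^(0+0) * minor(0,0) = 4
Entry delta = 0 - 6 = -6
Det delta = -6 * 4 = -24
New det = 20 + -24 = -4

Answer: -4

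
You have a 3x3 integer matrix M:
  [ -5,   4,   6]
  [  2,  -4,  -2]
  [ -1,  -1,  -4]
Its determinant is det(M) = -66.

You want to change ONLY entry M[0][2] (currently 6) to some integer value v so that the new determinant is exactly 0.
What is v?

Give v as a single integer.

Answer: -5

Derivation:
det is linear in entry M[0][2]: det = old_det + (v - 6) * C_02
Cofactor C_02 = -6
Want det = 0: -66 + (v - 6) * -6 = 0
  (v - 6) = 66 / -6 = -11
  v = 6 + (-11) = -5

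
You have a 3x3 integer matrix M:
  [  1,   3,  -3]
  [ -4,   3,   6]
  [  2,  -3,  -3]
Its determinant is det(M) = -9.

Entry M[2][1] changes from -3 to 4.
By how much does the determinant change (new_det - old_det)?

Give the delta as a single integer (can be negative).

Cofactor C_21 = 6
Entry delta = 4 - -3 = 7
Det delta = entry_delta * cofactor = 7 * 6 = 42

Answer: 42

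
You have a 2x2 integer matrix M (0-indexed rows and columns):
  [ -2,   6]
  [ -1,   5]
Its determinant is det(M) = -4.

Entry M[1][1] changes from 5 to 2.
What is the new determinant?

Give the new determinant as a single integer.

Answer: 2

Derivation:
det is linear in row 1: changing M[1][1] by delta changes det by delta * cofactor(1,1).
Cofactor C_11 = (-1)^(1+1) * minor(1,1) = -2
Entry delta = 2 - 5 = -3
Det delta = -3 * -2 = 6
New det = -4 + 6 = 2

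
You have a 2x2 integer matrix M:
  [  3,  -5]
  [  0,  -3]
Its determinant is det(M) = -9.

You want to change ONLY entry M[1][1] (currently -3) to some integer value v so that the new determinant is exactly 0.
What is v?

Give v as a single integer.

det is linear in entry M[1][1]: det = old_det + (v - -3) * C_11
Cofactor C_11 = 3
Want det = 0: -9 + (v - -3) * 3 = 0
  (v - -3) = 9 / 3 = 3
  v = -3 + (3) = 0

Answer: 0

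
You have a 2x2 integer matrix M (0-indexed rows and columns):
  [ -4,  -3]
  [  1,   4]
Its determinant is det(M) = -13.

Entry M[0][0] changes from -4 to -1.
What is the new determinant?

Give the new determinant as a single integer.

det is linear in row 0: changing M[0][0] by delta changes det by delta * cofactor(0,0).
Cofactor C_00 = (-1)^(0+0) * minor(0,0) = 4
Entry delta = -1 - -4 = 3
Det delta = 3 * 4 = 12
New det = -13 + 12 = -1

Answer: -1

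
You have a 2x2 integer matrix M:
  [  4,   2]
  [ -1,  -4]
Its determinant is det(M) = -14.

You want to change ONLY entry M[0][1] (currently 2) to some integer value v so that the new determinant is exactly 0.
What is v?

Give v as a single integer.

Answer: 16

Derivation:
det is linear in entry M[0][1]: det = old_det + (v - 2) * C_01
Cofactor C_01 = 1
Want det = 0: -14 + (v - 2) * 1 = 0
  (v - 2) = 14 / 1 = 14
  v = 2 + (14) = 16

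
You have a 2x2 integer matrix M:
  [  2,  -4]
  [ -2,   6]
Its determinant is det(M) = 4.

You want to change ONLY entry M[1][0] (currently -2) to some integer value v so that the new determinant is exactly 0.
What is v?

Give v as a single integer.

det is linear in entry M[1][0]: det = old_det + (v - -2) * C_10
Cofactor C_10 = 4
Want det = 0: 4 + (v - -2) * 4 = 0
  (v - -2) = -4 / 4 = -1
  v = -2 + (-1) = -3

Answer: -3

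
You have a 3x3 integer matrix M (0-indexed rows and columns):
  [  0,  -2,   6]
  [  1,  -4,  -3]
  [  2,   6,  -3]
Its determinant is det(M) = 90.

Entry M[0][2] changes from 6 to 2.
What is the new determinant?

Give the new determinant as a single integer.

det is linear in row 0: changing M[0][2] by delta changes det by delta * cofactor(0,2).
Cofactor C_02 = (-1)^(0+2) * minor(0,2) = 14
Entry delta = 2 - 6 = -4
Det delta = -4 * 14 = -56
New det = 90 + -56 = 34

Answer: 34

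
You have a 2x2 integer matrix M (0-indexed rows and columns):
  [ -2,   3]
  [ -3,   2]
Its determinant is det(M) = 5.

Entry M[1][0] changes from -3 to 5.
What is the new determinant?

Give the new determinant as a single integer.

Answer: -19

Derivation:
det is linear in row 1: changing M[1][0] by delta changes det by delta * cofactor(1,0).
Cofactor C_10 = (-1)^(1+0) * minor(1,0) = -3
Entry delta = 5 - -3 = 8
Det delta = 8 * -3 = -24
New det = 5 + -24 = -19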